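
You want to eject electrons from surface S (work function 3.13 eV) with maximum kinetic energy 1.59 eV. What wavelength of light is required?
262.68 nm

From Einstein's equation: KE_max = hc/λ - φ

Rearranging for λ:
hc/λ = KE_max + φ
λ = hc/(KE_max + φ)

Required photon energy:
E_photon = KE_max + φ = 1.59 + 3.13 = 4.72 eV

Required wavelength:
λ = hc/E_photon = (6.626×10⁻³⁴)(3×10⁸) / (4.72 × 1.602×10⁻¹⁹)
λ = 262.68 nm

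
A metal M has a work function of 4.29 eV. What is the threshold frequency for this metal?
1.0373e+15 Hz

The threshold frequency is when the photon energy equals the work function:
hf₀ = φ

Solving for f₀:
f₀ = φ/h = (4.29 eV × 1.602×10⁻¹⁹ J/eV) / (6.626×10⁻³⁴ J·s)
f₀ = 1.0373e+15 Hz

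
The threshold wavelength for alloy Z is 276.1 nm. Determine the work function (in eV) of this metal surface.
4.49 eV

At the threshold wavelength, photon energy equals work function:
φ = hc/λ₀

Calculating:
φ = (6.626×10⁻³⁴ J·s)(3×10⁸ m/s) / (276.1×10⁻⁹ m)
φ = 4.49 eV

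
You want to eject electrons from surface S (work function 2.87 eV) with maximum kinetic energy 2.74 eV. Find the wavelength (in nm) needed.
221.01 nm

From Einstein's equation: KE_max = hc/λ - φ

Rearranging for λ:
hc/λ = KE_max + φ
λ = hc/(KE_max + φ)

Required photon energy:
E_photon = KE_max + φ = 2.74 + 2.87 = 5.61 eV

Required wavelength:
λ = hc/E_photon = (6.626×10⁻³⁴)(3×10⁸) / (5.61 × 1.602×10⁻¹⁹)
λ = 221.01 nm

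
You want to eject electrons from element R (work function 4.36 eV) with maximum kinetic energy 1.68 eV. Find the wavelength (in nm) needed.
205.27 nm

From Einstein's equation: KE_max = hc/λ - φ

Rearranging for λ:
hc/λ = KE_max + φ
λ = hc/(KE_max + φ)

Required photon energy:
E_photon = KE_max + φ = 1.68 + 4.36 = 6.04 eV

Required wavelength:
λ = hc/E_photon = (6.626×10⁻³⁴)(3×10⁸) / (6.04 × 1.602×10⁻¹⁹)
λ = 205.27 nm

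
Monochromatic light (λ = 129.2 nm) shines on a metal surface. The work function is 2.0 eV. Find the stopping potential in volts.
7.5963 V

The stopping potential V_s satisfies: eV_s = KE_max

First, find KE_max using Einstein's equation:
E_photon = hc/λ = 9.5963 eV
KE_max = E_photon - φ = 9.5963 - 2.0 = 7.5963 eV

Since eV_s = KE_max:
V_s = KE_max/e = 7.5963 V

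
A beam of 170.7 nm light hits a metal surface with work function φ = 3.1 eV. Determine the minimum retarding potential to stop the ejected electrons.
4.1633 V

The stopping potential V_s satisfies: eV_s = KE_max

First, find KE_max using Einstein's equation:
E_photon = hc/λ = 7.2633 eV
KE_max = E_photon - φ = 7.2633 - 3.1 = 4.1633 eV

Since eV_s = KE_max:
V_s = KE_max/e = 4.1633 V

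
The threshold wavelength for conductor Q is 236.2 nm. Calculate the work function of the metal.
5.25 eV

At the threshold wavelength, photon energy equals work function:
φ = hc/λ₀

Calculating:
φ = (6.626×10⁻³⁴ J·s)(3×10⁸ m/s) / (236.2×10⁻⁹ m)
φ = 5.25 eV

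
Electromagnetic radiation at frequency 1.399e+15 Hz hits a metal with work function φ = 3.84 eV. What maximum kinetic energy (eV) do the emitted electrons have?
1.9458 eV

Using Einstein's photoelectric equation: KE_max = hf - φ

First, calculate the photon energy:
E_photon = hf = (6.626×10⁻³⁴ J·s)(1.399e+15 Hz)
E_photon = 5.7858 eV

Then, the maximum kinetic energy:
KE_max = E_photon - φ = 5.7858 eV - 3.84 eV = 1.9458 eV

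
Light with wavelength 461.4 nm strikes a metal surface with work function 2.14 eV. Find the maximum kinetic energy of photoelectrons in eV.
0.5471 eV

Using Einstein's photoelectric equation: KE_max = hf - φ = hc/λ - φ

First, calculate the photon energy:
E_photon = hc/λ = (6.626×10⁻³⁴ J·s)(3×10⁸ m/s) / (461.4×10⁻⁹ m)
E_photon = 2.6871 eV

Then, the maximum kinetic energy:
KE_max = E_photon - φ = 2.6871 eV - 2.14 eV = 0.5471 eV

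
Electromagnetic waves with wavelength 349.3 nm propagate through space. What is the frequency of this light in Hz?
8.5827e+14 Hz

Using the wave equation: c = fλ

Solving for frequency:
f = c/λ = (3×10⁸ m/s) / (349.3×10⁻⁹ m)
f = 8.5827e+14 Hz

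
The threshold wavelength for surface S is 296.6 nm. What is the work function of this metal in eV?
4.18 eV

At the threshold wavelength, photon energy equals work function:
φ = hc/λ₀

Calculating:
φ = (6.626×10⁻³⁴ J·s)(3×10⁸ m/s) / (296.6×10⁻⁹ m)
φ = 4.18 eV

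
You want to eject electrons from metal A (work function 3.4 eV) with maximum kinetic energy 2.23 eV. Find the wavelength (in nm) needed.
220.22 nm

From Einstein's equation: KE_max = hc/λ - φ

Rearranging for λ:
hc/λ = KE_max + φ
λ = hc/(KE_max + φ)

Required photon energy:
E_photon = KE_max + φ = 2.23 + 3.4 = 5.63 eV

Required wavelength:
λ = hc/E_photon = (6.626×10⁻³⁴)(3×10⁸) / (5.63 × 1.602×10⁻¹⁹)
λ = 220.22 nm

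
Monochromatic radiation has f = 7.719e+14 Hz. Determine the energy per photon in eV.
3.1923 eV

Using E = hf:

E = hf = (6.626×10⁻³⁴ J·s)(7.719e+14 Hz)
E = 3.1923 eV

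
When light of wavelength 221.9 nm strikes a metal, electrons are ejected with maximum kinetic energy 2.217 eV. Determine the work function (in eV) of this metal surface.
3.37 eV

From Einstein's photoelectric equation: KE_max = hf - φ = hc/λ - φ

Rearranging for φ:
φ = hc/λ - KE_max

Calculate photon energy:
E_photon = hc/λ = 5.5874 eV

Therefore:
φ = 5.5874 - 2.217 = 3.37 eV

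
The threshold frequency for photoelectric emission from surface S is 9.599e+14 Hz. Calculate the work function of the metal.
3.97 eV

At the threshold frequency, photon energy equals work function:
φ = hf₀

Calculating:
φ = (6.626×10⁻³⁴ J·s)(9.599e+14 Hz)
φ = 3.97 eV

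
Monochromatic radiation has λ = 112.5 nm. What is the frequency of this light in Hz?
2.6648e+15 Hz

Using the wave equation: c = fλ

Solving for frequency:
f = c/λ = (3×10⁸ m/s) / (112.5×10⁻⁹ m)
f = 2.6648e+15 Hz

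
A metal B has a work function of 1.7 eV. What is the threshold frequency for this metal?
4.1106e+14 Hz

The threshold frequency is when the photon energy equals the work function:
hf₀ = φ

Solving for f₀:
f₀ = φ/h = (1.7 eV × 1.602×10⁻¹⁹ J/eV) / (6.626×10⁻³⁴ J·s)
f₀ = 4.1106e+14 Hz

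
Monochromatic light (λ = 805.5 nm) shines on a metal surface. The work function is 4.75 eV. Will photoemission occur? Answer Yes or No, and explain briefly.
No

For photoemission, the photon energy must exceed the work function.

Photon energy: E = hc/λ = 1.5392 eV
Work function: φ = 4.75 eV

Since E_photon (1.5392 eV) < φ (4.75 eV), photoemission will NOT occur.
The threshold wavelength is λ₀ = hc/φ = 261.0 nm.
Since 805.5 nm > 261.0 nm, the photons lack sufficient energy.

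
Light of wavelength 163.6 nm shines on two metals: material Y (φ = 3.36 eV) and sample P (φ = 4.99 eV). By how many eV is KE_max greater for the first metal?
1.6300 eV

Using KE_max = hc/λ - φ for each metal:

Photon energy: E = hc/λ = 7.5785 eV

For material Y (φ₁ = 3.36 eV):
KE₁ = E - φ₁ = 7.5785 - 3.36 = 4.2185 eV

For sample P (φ₂ = 4.99 eV):
KE₂ = E - φ₂ = 7.5785 - 4.99 = 2.5885 eV

Difference:
ΔKE = KE₁ - KE₂ = 4.2185 - 2.5885 = 1.6300 eV

Note: The difference equals the difference in work functions: 4.99 - 3.36 = 1.63 eV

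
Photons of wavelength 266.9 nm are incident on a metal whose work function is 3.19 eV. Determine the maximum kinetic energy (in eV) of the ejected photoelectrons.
1.4553 eV

Using Einstein's photoelectric equation: KE_max = hf - φ = hc/λ - φ

First, calculate the photon energy:
E_photon = hc/λ = (6.626×10⁻³⁴ J·s)(3×10⁸ m/s) / (266.9×10⁻⁹ m)
E_photon = 4.6453 eV

Then, the maximum kinetic energy:
KE_max = E_photon - φ = 4.6453 eV - 3.19 eV = 1.4553 eV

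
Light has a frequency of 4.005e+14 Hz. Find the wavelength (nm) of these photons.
748.55 nm

Using the wave equation: c = fλ

Solving for wavelength:
λ = c/f = (3×10⁸ m/s) / (4.005e+14 Hz)
λ = 748.55 nm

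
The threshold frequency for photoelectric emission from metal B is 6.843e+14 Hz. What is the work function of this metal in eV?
2.83 eV

At the threshold frequency, photon energy equals work function:
φ = hf₀

Calculating:
φ = (6.626×10⁻³⁴ J·s)(6.843e+14 Hz)
φ = 2.83 eV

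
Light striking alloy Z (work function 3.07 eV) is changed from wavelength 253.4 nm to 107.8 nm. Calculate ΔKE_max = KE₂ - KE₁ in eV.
6.6085 eV

Using Einstein's equation: KE_max = hc/λ - φ

For λ₁ = 253.4 nm:
KE₁ = hc/λ₁ - φ = 4.8928 - 3.07 = 1.8228 eV

For λ₂ = 107.8 nm:
KE₂ = hc/λ₂ - φ = 11.5013 - 3.07 = 8.4313 eV

Change in KE:
ΔKE = KE₂ - KE₁ = 8.4313 - 1.8228 = 6.6085 eV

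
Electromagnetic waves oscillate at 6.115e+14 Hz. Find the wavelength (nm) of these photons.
490.26 nm

Using the wave equation: c = fλ

Solving for wavelength:
λ = c/f = (3×10⁸ m/s) / (6.115e+14 Hz)
λ = 490.26 nm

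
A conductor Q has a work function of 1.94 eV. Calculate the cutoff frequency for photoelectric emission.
4.6909e+14 Hz

The threshold frequency is when the photon energy equals the work function:
hf₀ = φ

Solving for f₀:
f₀ = φ/h = (1.94 eV × 1.602×10⁻¹⁹ J/eV) / (6.626×10⁻³⁴ J·s)
f₀ = 4.6909e+14 Hz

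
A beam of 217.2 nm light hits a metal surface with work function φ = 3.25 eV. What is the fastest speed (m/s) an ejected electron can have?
9.2991e+05 m/s

First, find the maximum kinetic energy:
E_photon = hc/λ = 5.7083 eV
KE_max = E_photon - φ = 5.7083 - 3.25 = 2.4583 eV

Convert to Joules: KE_max = 2.4583 × 1.602×10⁻¹⁹ J = 3.9386e-19 J

Then use KE = ½mv² to find velocity:
v = √(2·KE/m) = √(2 × 3.9386e-19 J / 9.109e-31 kg)
v = 9.2991e+05 m/s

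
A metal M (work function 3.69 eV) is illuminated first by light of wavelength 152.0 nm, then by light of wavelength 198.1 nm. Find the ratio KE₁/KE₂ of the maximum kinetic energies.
1.7390

Using Einstein's equation: KE_max = hc/λ - φ

For λ₁ = 152.0 nm:
E₁ = hc/λ₁ = 8.1569 eV
KE₁ = E₁ - φ = 8.1569 - 3.69 = 4.4669 eV

For λ₂ = 198.1 nm:
E₂ = hc/λ₂ = 6.2587 eV
KE₂ = E₂ - φ = 6.2587 - 3.69 = 2.5687 eV

Ratio: KE₁/KE₂ = 4.4669/2.5687 = 1.7390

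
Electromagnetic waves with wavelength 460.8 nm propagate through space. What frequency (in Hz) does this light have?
6.5059e+14 Hz

Using the wave equation: c = fλ

Solving for frequency:
f = c/λ = (3×10⁸ m/s) / (460.8×10⁻⁹ m)
f = 6.5059e+14 Hz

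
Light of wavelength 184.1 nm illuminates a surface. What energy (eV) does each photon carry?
6.7346 eV

Using E = hf = hc/λ:

E = hc/λ = (6.626×10⁻³⁴ J·s)(3×10⁸ m/s) / (184.1×10⁻⁹ m)
E = 6.7346 eV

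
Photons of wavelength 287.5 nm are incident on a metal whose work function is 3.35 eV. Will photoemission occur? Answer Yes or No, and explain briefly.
Yes

For photoemission, the photon energy must exceed the work function.

Photon energy: E = hc/λ = 4.3125 eV
Work function: φ = 3.35 eV

Since E_photon (4.3125 eV) > φ (3.35 eV), photoemission WILL occur.
The threshold wavelength is λ₀ = hc/φ = 370.1 nm.
Since 287.5 nm < 370.1 nm, the light has sufficient energy.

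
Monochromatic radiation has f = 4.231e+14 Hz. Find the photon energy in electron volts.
1.7498 eV

Using E = hf:

E = hf = (6.626×10⁻³⁴ J·s)(4.231e+14 Hz)
E = 1.7498 eV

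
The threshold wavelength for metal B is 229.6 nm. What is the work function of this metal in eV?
5.40 eV

At the threshold wavelength, photon energy equals work function:
φ = hc/λ₀

Calculating:
φ = (6.626×10⁻³⁴ J·s)(3×10⁸ m/s) / (229.6×10⁻⁹ m)
φ = 5.40 eV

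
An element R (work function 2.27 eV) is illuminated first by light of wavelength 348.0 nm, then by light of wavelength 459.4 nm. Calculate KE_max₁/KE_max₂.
3.0146

Using Einstein's equation: KE_max = hc/λ - φ

For λ₁ = 348.0 nm:
E₁ = hc/λ₁ = 3.5628 eV
KE₁ = E₁ - φ = 3.5628 - 2.27 = 1.2928 eV

For λ₂ = 459.4 nm:
E₂ = hc/λ₂ = 2.6988 eV
KE₂ = E₂ - φ = 2.6988 - 2.27 = 0.4288 eV

Ratio: KE₁/KE₂ = 1.2928/0.4288 = 3.0146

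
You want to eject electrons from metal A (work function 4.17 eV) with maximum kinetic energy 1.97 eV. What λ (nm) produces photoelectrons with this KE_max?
201.93 nm

From Einstein's equation: KE_max = hc/λ - φ

Rearranging for λ:
hc/λ = KE_max + φ
λ = hc/(KE_max + φ)

Required photon energy:
E_photon = KE_max + φ = 1.97 + 4.17 = 6.14 eV

Required wavelength:
λ = hc/E_photon = (6.626×10⁻³⁴)(3×10⁸) / (6.14 × 1.602×10⁻¹⁹)
λ = 201.93 nm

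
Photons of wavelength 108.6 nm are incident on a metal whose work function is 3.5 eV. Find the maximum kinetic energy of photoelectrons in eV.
7.9166 eV

Using Einstein's photoelectric equation: KE_max = hf - φ = hc/λ - φ

First, calculate the photon energy:
E_photon = hc/λ = (6.626×10⁻³⁴ J·s)(3×10⁸ m/s) / (108.6×10⁻⁹ m)
E_photon = 11.4166 eV

Then, the maximum kinetic energy:
KE_max = E_photon - φ = 11.4166 eV - 3.5 eV = 7.9166 eV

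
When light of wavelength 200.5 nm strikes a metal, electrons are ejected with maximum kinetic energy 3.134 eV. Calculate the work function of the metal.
3.05 eV

From Einstein's photoelectric equation: KE_max = hf - φ = hc/λ - φ

Rearranging for φ:
φ = hc/λ - KE_max

Calculate photon energy:
E_photon = hc/λ = 6.1838 eV

Therefore:
φ = 6.1838 - 3.134 = 3.05 eV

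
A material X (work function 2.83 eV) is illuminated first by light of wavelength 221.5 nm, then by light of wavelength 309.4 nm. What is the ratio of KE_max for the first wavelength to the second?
2.3508

Using Einstein's equation: KE_max = hc/λ - φ

For λ₁ = 221.5 nm:
E₁ = hc/λ₁ = 5.5975 eV
KE₁ = E₁ - φ = 5.5975 - 2.83 = 2.7675 eV

For λ₂ = 309.4 nm:
E₂ = hc/λ₂ = 4.0072 eV
KE₂ = E₂ - φ = 4.0072 - 2.83 = 1.1772 eV

Ratio: KE₁/KE₂ = 2.7675/1.1772 = 2.3508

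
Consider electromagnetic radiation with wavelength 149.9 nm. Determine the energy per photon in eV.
8.2711 eV

Using E = hf = hc/λ:

E = hc/λ = (6.626×10⁻³⁴ J·s)(3×10⁸ m/s) / (149.9×10⁻⁹ m)
E = 8.2711 eV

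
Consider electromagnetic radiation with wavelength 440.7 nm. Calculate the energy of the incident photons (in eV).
2.8133 eV

Using E = hf = hc/λ:

E = hc/λ = (6.626×10⁻³⁴ J·s)(3×10⁸ m/s) / (440.7×10⁻⁹ m)
E = 2.8133 eV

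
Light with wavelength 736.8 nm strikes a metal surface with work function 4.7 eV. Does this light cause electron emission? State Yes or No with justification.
No

For photoemission, the photon energy must exceed the work function.

Photon energy: E = hc/λ = 1.6827 eV
Work function: φ = 4.7 eV

Since E_photon (1.6827 eV) < φ (4.7 eV), photoemission will NOT occur.
The threshold wavelength is λ₀ = hc/φ = 263.8 nm.
Since 736.8 nm > 263.8 nm, the photons lack sufficient energy.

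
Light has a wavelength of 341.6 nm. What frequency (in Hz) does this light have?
8.7761e+14 Hz

Using the wave equation: c = fλ

Solving for frequency:
f = c/λ = (3×10⁸ m/s) / (341.6×10⁻⁹ m)
f = 8.7761e+14 Hz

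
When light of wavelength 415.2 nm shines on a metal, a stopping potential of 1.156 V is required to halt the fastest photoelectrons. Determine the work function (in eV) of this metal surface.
1.83 eV

The stopping potential gives the maximum kinetic energy: KE_max = eV_s = 1.156 eV

From Einstein's photoelectric equation: KE_max = hc/λ - φ
Rearranging: φ = hc/λ - KE_max

Calculate photon energy:
E_photon = hc/λ = (6.626×10⁻³⁴ J·s)(3×10⁸ m/s) / (415.2×10⁻⁹ m) = 2.9861 eV

Therefore:
φ = 2.9861 - 1.156 = 1.83 eV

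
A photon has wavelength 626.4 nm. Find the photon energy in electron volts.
1.9793 eV

Using E = hf = hc/λ:

E = hc/λ = (6.626×10⁻³⁴ J·s)(3×10⁸ m/s) / (626.4×10⁻⁹ m)
E = 1.9793 eV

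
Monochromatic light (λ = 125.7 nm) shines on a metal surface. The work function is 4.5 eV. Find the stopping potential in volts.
5.3635 V

The stopping potential V_s satisfies: eV_s = KE_max

First, find KE_max using Einstein's equation:
E_photon = hc/λ = 9.8635 eV
KE_max = E_photon - φ = 9.8635 - 4.5 = 5.3635 eV

Since eV_s = KE_max:
V_s = KE_max/e = 5.3635 V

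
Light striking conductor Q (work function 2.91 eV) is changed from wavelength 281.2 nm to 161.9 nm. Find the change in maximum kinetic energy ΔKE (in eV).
3.2490 eV

Using Einstein's equation: KE_max = hc/λ - φ

For λ₁ = 281.2 nm:
KE₁ = hc/λ₁ - φ = 4.4091 - 2.91 = 1.4991 eV

For λ₂ = 161.9 nm:
KE₂ = hc/λ₂ - φ = 7.6581 - 2.91 = 4.7481 eV

Change in KE:
ΔKE = KE₂ - KE₁ = 4.7481 - 1.4991 = 3.2490 eV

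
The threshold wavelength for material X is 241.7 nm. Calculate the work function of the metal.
5.13 eV

At the threshold wavelength, photon energy equals work function:
φ = hc/λ₀

Calculating:
φ = (6.626×10⁻³⁴ J·s)(3×10⁸ m/s) / (241.7×10⁻⁹ m)
φ = 5.13 eV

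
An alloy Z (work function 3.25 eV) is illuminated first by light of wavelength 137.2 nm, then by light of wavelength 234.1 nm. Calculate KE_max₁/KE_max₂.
2.8280

Using Einstein's equation: KE_max = hc/λ - φ

For λ₁ = 137.2 nm:
E₁ = hc/λ₁ = 9.0367 eV
KE₁ = E₁ - φ = 9.0367 - 3.25 = 5.7867 eV

For λ₂ = 234.1 nm:
E₂ = hc/λ₂ = 5.2962 eV
KE₂ = E₂ - φ = 5.2962 - 3.25 = 2.0462 eV

Ratio: KE₁/KE₂ = 5.7867/2.0462 = 2.8280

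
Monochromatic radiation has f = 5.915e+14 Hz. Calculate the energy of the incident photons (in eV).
2.4462 eV

Using E = hf:

E = hf = (6.626×10⁻³⁴ J·s)(5.915e+14 Hz)
E = 2.4462 eV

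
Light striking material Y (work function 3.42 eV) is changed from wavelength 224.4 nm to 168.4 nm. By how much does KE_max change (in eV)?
1.8373 eV

Using Einstein's equation: KE_max = hc/λ - φ

For λ₁ = 224.4 nm:
KE₁ = hc/λ₁ - φ = 5.5251 - 3.42 = 2.1051 eV

For λ₂ = 168.4 nm:
KE₂ = hc/λ₂ - φ = 7.3625 - 3.42 = 3.9425 eV

Change in KE:
ΔKE = KE₂ - KE₁ = 3.9425 - 2.1051 = 1.8373 eV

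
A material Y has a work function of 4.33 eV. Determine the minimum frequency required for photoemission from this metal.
1.0470e+15 Hz

The threshold frequency is when the photon energy equals the work function:
hf₀ = φ

Solving for f₀:
f₀ = φ/h = (4.33 eV × 1.602×10⁻¹⁹ J/eV) / (6.626×10⁻³⁴ J·s)
f₀ = 1.0470e+15 Hz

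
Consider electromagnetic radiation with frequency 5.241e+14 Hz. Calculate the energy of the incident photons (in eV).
2.1675 eV

Using E = hf:

E = hf = (6.626×10⁻³⁴ J·s)(5.241e+14 Hz)
E = 2.1675 eV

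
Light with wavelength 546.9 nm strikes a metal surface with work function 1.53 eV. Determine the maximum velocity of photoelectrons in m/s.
5.0918e+05 m/s

First, find the maximum kinetic energy:
E_photon = hc/λ = 2.2670 eV
KE_max = E_photon - φ = 2.2670 - 1.53 = 0.7370 eV

Convert to Joules: KE_max = 0.7370 × 1.602×10⁻¹⁹ J = 1.1809e-19 J

Then use KE = ½mv² to find velocity:
v = √(2·KE/m) = √(2 × 1.1809e-19 J / 9.109e-31 kg)
v = 5.0918e+05 m/s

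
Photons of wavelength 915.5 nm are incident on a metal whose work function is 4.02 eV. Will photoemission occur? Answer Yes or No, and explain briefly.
No

For photoemission, the photon energy must exceed the work function.

Photon energy: E = hc/λ = 1.3543 eV
Work function: φ = 4.02 eV

Since E_photon (1.3543 eV) < φ (4.02 eV), photoemission will NOT occur.
The threshold wavelength is λ₀ = hc/φ = 308.4 nm.
Since 915.5 nm > 308.4 nm, the photons lack sufficient energy.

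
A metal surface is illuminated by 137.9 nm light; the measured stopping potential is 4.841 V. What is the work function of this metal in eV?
4.15 eV

The stopping potential gives the maximum kinetic energy: KE_max = eV_s = 4.841 eV

From Einstein's photoelectric equation: KE_max = hc/λ - φ
Rearranging: φ = hc/λ - KE_max

Calculate photon energy:
E_photon = hc/λ = (6.626×10⁻³⁴ J·s)(3×10⁸ m/s) / (137.9×10⁻⁹ m) = 8.9909 eV

Therefore:
φ = 8.9909 - 4.841 = 4.15 eV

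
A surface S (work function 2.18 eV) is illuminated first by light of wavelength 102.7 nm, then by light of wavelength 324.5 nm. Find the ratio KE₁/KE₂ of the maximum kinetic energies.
6.0291

Using Einstein's equation: KE_max = hc/λ - φ

For λ₁ = 102.7 nm:
E₁ = hc/λ₁ = 12.0725 eV
KE₁ = E₁ - φ = 12.0725 - 2.18 = 9.8925 eV

For λ₂ = 324.5 nm:
E₂ = hc/λ₂ = 3.8208 eV
KE₂ = E₂ - φ = 3.8208 - 2.18 = 1.6408 eV

Ratio: KE₁/KE₂ = 9.8925/1.6408 = 6.0291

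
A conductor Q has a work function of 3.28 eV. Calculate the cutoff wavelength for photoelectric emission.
378.00 nm

The threshold wavelength is when the photon energy equals the work function:
hc/λ₀ = φ

Solving for λ₀:
λ₀ = hc/φ = (6.626×10⁻³⁴ J·s)(3×10⁸ m/s) / (3.28 eV × 1.602×10⁻¹⁹ J/eV)
λ₀ = 378.00 nm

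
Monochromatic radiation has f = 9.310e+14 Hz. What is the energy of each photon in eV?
3.8503 eV

Using E = hf:

E = hf = (6.626×10⁻³⁴ J·s)(9.310e+14 Hz)
E = 3.8503 eV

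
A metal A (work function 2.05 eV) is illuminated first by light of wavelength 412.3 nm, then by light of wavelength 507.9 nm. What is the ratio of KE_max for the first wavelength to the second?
2.4472

Using Einstein's equation: KE_max = hc/λ - φ

For λ₁ = 412.3 nm:
E₁ = hc/λ₁ = 3.0071 eV
KE₁ = E₁ - φ = 3.0071 - 2.05 = 0.9571 eV

For λ₂ = 507.9 nm:
E₂ = hc/λ₂ = 2.4411 eV
KE₂ = E₂ - φ = 2.4411 - 2.05 = 0.3911 eV

Ratio: KE₁/KE₂ = 0.9571/0.3911 = 2.4472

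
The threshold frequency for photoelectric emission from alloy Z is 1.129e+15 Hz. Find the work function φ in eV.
4.67 eV

At the threshold frequency, photon energy equals work function:
φ = hf₀

Calculating:
φ = (6.626×10⁻³⁴ J·s)(1.129e+15 Hz)
φ = 4.67 eV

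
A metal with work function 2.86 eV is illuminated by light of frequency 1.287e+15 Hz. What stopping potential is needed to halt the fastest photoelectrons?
2.4626 V

The stopping potential V_s satisfies: eV_s = KE_max

First, find KE_max using Einstein's equation:
E_photon = hf = (6.626×10⁻³⁴ J·s)(1.287e+15 Hz) = 5.3226 eV
KE_max = E_photon - φ = 5.3226 - 2.86 = 2.4626 eV

Since eV_s = KE_max:
V_s = KE_max/e = 2.4626 V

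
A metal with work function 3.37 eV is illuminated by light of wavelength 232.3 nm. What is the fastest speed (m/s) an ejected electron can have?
8.3187e+05 m/s

First, find the maximum kinetic energy:
E_photon = hc/λ = 5.3372 eV
KE_max = E_photon - φ = 5.3372 - 3.37 = 1.9672 eV

Convert to Joules: KE_max = 1.9672 × 1.602×10⁻¹⁹ J = 3.1519e-19 J

Then use KE = ½mv² to find velocity:
v = √(2·KE/m) = √(2 × 3.1519e-19 J / 9.109e-31 kg)
v = 8.3187e+05 m/s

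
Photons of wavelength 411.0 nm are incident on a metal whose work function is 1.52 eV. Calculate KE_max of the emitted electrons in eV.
1.4966 eV

Using Einstein's photoelectric equation: KE_max = hf - φ = hc/λ - φ

First, calculate the photon energy:
E_photon = hc/λ = (6.626×10⁻³⁴ J·s)(3×10⁸ m/s) / (411.0×10⁻⁹ m)
E_photon = 3.0166 eV

Then, the maximum kinetic energy:
KE_max = E_photon - φ = 3.0166 eV - 1.52 eV = 1.4966 eV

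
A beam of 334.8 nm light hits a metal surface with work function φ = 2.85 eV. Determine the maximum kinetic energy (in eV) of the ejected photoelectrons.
0.8532 eV

Using Einstein's photoelectric equation: KE_max = hf - φ = hc/λ - φ

First, calculate the photon energy:
E_photon = hc/λ = (6.626×10⁻³⁴ J·s)(3×10⁸ m/s) / (334.8×10⁻⁹ m)
E_photon = 3.7032 eV

Then, the maximum kinetic energy:
KE_max = E_photon - φ = 3.7032 eV - 2.85 eV = 0.8532 eV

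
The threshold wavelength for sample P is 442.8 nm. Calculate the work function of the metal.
2.80 eV

At the threshold wavelength, photon energy equals work function:
φ = hc/λ₀

Calculating:
φ = (6.626×10⁻³⁴ J·s)(3×10⁸ m/s) / (442.8×10⁻⁹ m)
φ = 2.80 eV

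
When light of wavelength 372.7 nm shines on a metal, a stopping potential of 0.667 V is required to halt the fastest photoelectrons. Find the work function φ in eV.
2.66 eV

The stopping potential gives the maximum kinetic energy: KE_max = eV_s = 0.667 eV

From Einstein's photoelectric equation: KE_max = hc/λ - φ
Rearranging: φ = hc/λ - KE_max

Calculate photon energy:
E_photon = hc/λ = (6.626×10⁻³⁴ J·s)(3×10⁸ m/s) / (372.7×10⁻⁹ m) = 3.3266 eV

Therefore:
φ = 3.3266 - 0.667 = 2.66 eV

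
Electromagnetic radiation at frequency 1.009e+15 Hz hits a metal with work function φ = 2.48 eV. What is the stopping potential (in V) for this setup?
1.6929 V

The stopping potential V_s satisfies: eV_s = KE_max

First, find KE_max using Einstein's equation:
E_photon = hf = (6.626×10⁻³⁴ J·s)(1.009e+15 Hz) = 4.1729 eV
KE_max = E_photon - φ = 4.1729 - 2.48 = 1.6929 eV

Since eV_s = KE_max:
V_s = KE_max/e = 1.6929 V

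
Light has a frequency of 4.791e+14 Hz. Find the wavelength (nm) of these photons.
625.74 nm

Using the wave equation: c = fλ

Solving for wavelength:
λ = c/f = (3×10⁸ m/s) / (4.791e+14 Hz)
λ = 625.74 nm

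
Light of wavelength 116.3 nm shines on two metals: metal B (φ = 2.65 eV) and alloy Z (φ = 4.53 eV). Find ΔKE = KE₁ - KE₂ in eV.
1.8800 eV

Using KE_max = hc/λ - φ for each metal:

Photon energy: E = hc/λ = 10.6607 eV

For metal B (φ₁ = 2.65 eV):
KE₁ = E - φ₁ = 10.6607 - 2.65 = 8.0107 eV

For alloy Z (φ₂ = 4.53 eV):
KE₂ = E - φ₂ = 10.6607 - 4.53 = 6.1307 eV

Difference:
ΔKE = KE₁ - KE₂ = 8.0107 - 6.1307 = 1.8800 eV

Note: The difference equals the difference in work functions: 4.53 - 2.65 = 1.88 eV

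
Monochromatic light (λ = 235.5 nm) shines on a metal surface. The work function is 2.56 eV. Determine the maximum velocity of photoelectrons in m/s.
9.7541e+05 m/s

First, find the maximum kinetic energy:
E_photon = hc/λ = 5.2647 eV
KE_max = E_photon - φ = 5.2647 - 2.56 = 2.7047 eV

Convert to Joules: KE_max = 2.7047 × 1.602×10⁻¹⁹ J = 4.3334e-19 J

Then use KE = ½mv² to find velocity:
v = √(2·KE/m) = √(2 × 4.3334e-19 J / 9.109e-31 kg)
v = 9.7541e+05 m/s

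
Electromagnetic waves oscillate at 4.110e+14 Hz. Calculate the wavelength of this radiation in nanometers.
729.42 nm

Using the wave equation: c = fλ

Solving for wavelength:
λ = c/f = (3×10⁸ m/s) / (4.110e+14 Hz)
λ = 729.42 nm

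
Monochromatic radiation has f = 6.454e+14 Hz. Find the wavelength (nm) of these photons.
464.51 nm

Using the wave equation: c = fλ

Solving for wavelength:
λ = c/f = (3×10⁸ m/s) / (6.454e+14 Hz)
λ = 464.51 nm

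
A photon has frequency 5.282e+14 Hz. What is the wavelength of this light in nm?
567.57 nm

Using the wave equation: c = fλ

Solving for wavelength:
λ = c/f = (3×10⁸ m/s) / (5.282e+14 Hz)
λ = 567.57 nm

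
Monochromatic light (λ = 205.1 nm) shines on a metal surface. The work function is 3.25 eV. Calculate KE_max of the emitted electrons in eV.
2.7951 eV

Using Einstein's photoelectric equation: KE_max = hf - φ = hc/λ - φ

First, calculate the photon energy:
E_photon = hc/λ = (6.626×10⁻³⁴ J·s)(3×10⁸ m/s) / (205.1×10⁻⁹ m)
E_photon = 6.0451 eV

Then, the maximum kinetic energy:
KE_max = E_photon - φ = 6.0451 eV - 3.25 eV = 2.7951 eV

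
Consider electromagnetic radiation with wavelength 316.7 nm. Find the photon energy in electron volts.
3.9149 eV

Using E = hf = hc/λ:

E = hc/λ = (6.626×10⁻³⁴ J·s)(3×10⁸ m/s) / (316.7×10⁻⁹ m)
E = 3.9149 eV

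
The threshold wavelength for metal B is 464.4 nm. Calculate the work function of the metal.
2.67 eV

At the threshold wavelength, photon energy equals work function:
φ = hc/λ₀

Calculating:
φ = (6.626×10⁻³⁴ J·s)(3×10⁸ m/s) / (464.4×10⁻⁹ m)
φ = 2.67 eV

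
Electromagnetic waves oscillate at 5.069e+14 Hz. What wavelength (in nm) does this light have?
591.42 nm

Using the wave equation: c = fλ

Solving for wavelength:
λ = c/f = (3×10⁸ m/s) / (5.069e+14 Hz)
λ = 591.42 nm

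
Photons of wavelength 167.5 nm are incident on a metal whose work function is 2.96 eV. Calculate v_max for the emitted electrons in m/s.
1.2500e+06 m/s

First, find the maximum kinetic energy:
E_photon = hc/λ = 7.4020 eV
KE_max = E_photon - φ = 7.4020 - 2.96 = 4.4420 eV

Convert to Joules: KE_max = 4.4420 × 1.602×10⁻¹⁹ J = 7.1169e-19 J

Then use KE = ½mv² to find velocity:
v = √(2·KE/m) = √(2 × 7.1169e-19 J / 9.109e-31 kg)
v = 1.2500e+06 m/s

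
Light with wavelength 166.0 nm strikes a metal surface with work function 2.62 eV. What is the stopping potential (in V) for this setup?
4.8489 V

The stopping potential V_s satisfies: eV_s = KE_max

First, find KE_max using Einstein's equation:
E_photon = hc/λ = 7.4689 eV
KE_max = E_photon - φ = 7.4689 - 2.62 = 4.8489 eV

Since eV_s = KE_max:
V_s = KE_max/e = 4.8489 V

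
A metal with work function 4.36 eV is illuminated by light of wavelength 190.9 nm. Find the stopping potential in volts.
2.1347 V

The stopping potential V_s satisfies: eV_s = KE_max

First, find KE_max using Einstein's equation:
E_photon = hc/λ = 6.4947 eV
KE_max = E_photon - φ = 6.4947 - 4.36 = 2.1347 eV

Since eV_s = KE_max:
V_s = KE_max/e = 2.1347 V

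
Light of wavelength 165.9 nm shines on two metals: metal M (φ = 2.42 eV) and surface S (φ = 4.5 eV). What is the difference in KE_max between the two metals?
2.0800 eV

Using KE_max = hc/λ - φ for each metal:

Photon energy: E = hc/λ = 7.4734 eV

For metal M (φ₁ = 2.42 eV):
KE₁ = E - φ₁ = 7.4734 - 2.42 = 5.0534 eV

For surface S (φ₂ = 4.5 eV):
KE₂ = E - φ₂ = 7.4734 - 4.5 = 2.9734 eV

Difference:
ΔKE = KE₁ - KE₂ = 5.0534 - 2.9734 = 2.0800 eV

Note: The difference equals the difference in work functions: 4.5 - 2.42 = 2.08 eV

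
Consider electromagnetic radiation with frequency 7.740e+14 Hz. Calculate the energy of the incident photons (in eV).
3.2010 eV

Using E = hf:

E = hf = (6.626×10⁻³⁴ J·s)(7.740e+14 Hz)
E = 3.2010 eV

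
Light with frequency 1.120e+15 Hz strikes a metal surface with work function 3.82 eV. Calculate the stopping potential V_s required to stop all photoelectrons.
0.8119 V

The stopping potential V_s satisfies: eV_s = KE_max

First, find KE_max using Einstein's equation:
E_photon = hf = (6.626×10⁻³⁴ J·s)(1.120e+15 Hz) = 4.6319 eV
KE_max = E_photon - φ = 4.6319 - 3.82 = 0.8119 eV

Since eV_s = KE_max:
V_s = KE_max/e = 0.8119 V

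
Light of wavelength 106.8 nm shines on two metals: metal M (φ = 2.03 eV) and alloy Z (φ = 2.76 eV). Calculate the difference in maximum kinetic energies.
0.7300 eV

Using KE_max = hc/λ - φ for each metal:

Photon energy: E = hc/λ = 11.6090 eV

For metal M (φ₁ = 2.03 eV):
KE₁ = E - φ₁ = 11.6090 - 2.03 = 9.5790 eV

For alloy Z (φ₂ = 2.76 eV):
KE₂ = E - φ₂ = 11.6090 - 2.76 = 8.8490 eV

Difference:
ΔKE = KE₁ - KE₂ = 9.5790 - 8.8490 = 0.7300 eV

Note: The difference equals the difference in work functions: 2.76 - 2.03 = 0.73 eV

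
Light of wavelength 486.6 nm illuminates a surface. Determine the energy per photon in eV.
2.5480 eV

Using E = hf = hc/λ:

E = hc/λ = (6.626×10⁻³⁴ J·s)(3×10⁸ m/s) / (486.6×10⁻⁹ m)
E = 2.5480 eV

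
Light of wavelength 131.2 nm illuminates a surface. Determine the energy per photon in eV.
9.4500 eV

Using E = hf = hc/λ:

E = hc/λ = (6.626×10⁻³⁴ J·s)(3×10⁸ m/s) / (131.2×10⁻⁹ m)
E = 9.4500 eV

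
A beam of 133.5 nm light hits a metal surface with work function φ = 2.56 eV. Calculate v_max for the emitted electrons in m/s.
1.5383e+06 m/s

First, find the maximum kinetic energy:
E_photon = hc/λ = 9.2872 eV
KE_max = E_photon - φ = 9.2872 - 2.56 = 6.7272 eV

Convert to Joules: KE_max = 6.7272 × 1.602×10⁻¹⁹ J = 1.0778e-18 J

Then use KE = ½mv² to find velocity:
v = √(2·KE/m) = √(2 × 1.0778e-18 J / 9.109e-31 kg)
v = 1.5383e+06 m/s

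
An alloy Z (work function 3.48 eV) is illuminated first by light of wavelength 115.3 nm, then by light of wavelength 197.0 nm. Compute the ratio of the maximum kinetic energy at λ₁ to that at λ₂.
2.5850

Using Einstein's equation: KE_max = hc/λ - φ

For λ₁ = 115.3 nm:
E₁ = hc/λ₁ = 10.7532 eV
KE₁ = E₁ - φ = 10.7532 - 3.48 = 7.2732 eV

For λ₂ = 197.0 nm:
E₂ = hc/λ₂ = 6.2936 eV
KE₂ = E₂ - φ = 6.2936 - 3.48 = 2.8136 eV

Ratio: KE₁/KE₂ = 7.2732/2.8136 = 2.5850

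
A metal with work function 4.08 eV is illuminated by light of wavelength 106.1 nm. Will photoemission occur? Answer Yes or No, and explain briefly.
Yes

For photoemission, the photon energy must exceed the work function.

Photon energy: E = hc/λ = 11.6856 eV
Work function: φ = 4.08 eV

Since E_photon (11.6856 eV) > φ (4.08 eV), photoemission WILL occur.
The threshold wavelength is λ₀ = hc/φ = 303.9 nm.
Since 106.1 nm < 303.9 nm, the light has sufficient energy.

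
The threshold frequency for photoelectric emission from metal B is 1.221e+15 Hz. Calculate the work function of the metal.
5.05 eV

At the threshold frequency, photon energy equals work function:
φ = hf₀

Calculating:
φ = (6.626×10⁻³⁴ J·s)(1.221e+15 Hz)
φ = 5.05 eV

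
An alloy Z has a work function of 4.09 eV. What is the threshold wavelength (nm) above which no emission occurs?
303.14 nm

The threshold wavelength is when the photon energy equals the work function:
hc/λ₀ = φ

Solving for λ₀:
λ₀ = hc/φ = (6.626×10⁻³⁴ J·s)(3×10⁸ m/s) / (4.09 eV × 1.602×10⁻¹⁹ J/eV)
λ₀ = 303.14 nm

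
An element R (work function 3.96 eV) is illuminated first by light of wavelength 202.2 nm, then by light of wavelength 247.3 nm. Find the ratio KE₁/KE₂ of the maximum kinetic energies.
2.0614

Using Einstein's equation: KE_max = hc/λ - φ

For λ₁ = 202.2 nm:
E₁ = hc/λ₁ = 6.1318 eV
KE₁ = E₁ - φ = 6.1318 - 3.96 = 2.1718 eV

For λ₂ = 247.3 nm:
E₂ = hc/λ₂ = 5.0135 eV
KE₂ = E₂ - φ = 5.0135 - 3.96 = 1.0535 eV

Ratio: KE₁/KE₂ = 2.1718/1.0535 = 2.0614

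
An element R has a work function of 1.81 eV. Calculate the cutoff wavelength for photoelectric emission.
685.00 nm

The threshold wavelength is when the photon energy equals the work function:
hc/λ₀ = φ

Solving for λ₀:
λ₀ = hc/φ = (6.626×10⁻³⁴ J·s)(3×10⁸ m/s) / (1.81 eV × 1.602×10⁻¹⁹ J/eV)
λ₀ = 685.00 nm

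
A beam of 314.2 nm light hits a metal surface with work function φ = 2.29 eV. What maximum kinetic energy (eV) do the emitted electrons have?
1.6560 eV

Using Einstein's photoelectric equation: KE_max = hf - φ = hc/λ - φ

First, calculate the photon energy:
E_photon = hc/λ = (6.626×10⁻³⁴ J·s)(3×10⁸ m/s) / (314.2×10⁻⁹ m)
E_photon = 3.9460 eV

Then, the maximum kinetic energy:
KE_max = E_photon - φ = 3.9460 eV - 2.29 eV = 1.6560 eV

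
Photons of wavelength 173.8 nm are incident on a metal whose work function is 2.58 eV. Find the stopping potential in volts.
4.5537 V

The stopping potential V_s satisfies: eV_s = KE_max

First, find KE_max using Einstein's equation:
E_photon = hc/λ = 7.1337 eV
KE_max = E_photon - φ = 7.1337 - 2.58 = 4.5537 eV

Since eV_s = KE_max:
V_s = KE_max/e = 4.5537 V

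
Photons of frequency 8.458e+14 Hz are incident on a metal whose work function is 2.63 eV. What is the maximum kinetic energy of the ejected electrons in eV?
0.8679 eV

Using Einstein's photoelectric equation: KE_max = hf - φ

First, calculate the photon energy:
E_photon = hf = (6.626×10⁻³⁴ J·s)(8.458e+14 Hz)
E_photon = 3.4979 eV

Then, the maximum kinetic energy:
KE_max = E_photon - φ = 3.4979 eV - 2.63 eV = 0.8679 eV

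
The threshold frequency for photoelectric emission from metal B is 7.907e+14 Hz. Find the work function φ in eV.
3.27 eV

At the threshold frequency, photon energy equals work function:
φ = hf₀

Calculating:
φ = (6.626×10⁻³⁴ J·s)(7.907e+14 Hz)
φ = 3.27 eV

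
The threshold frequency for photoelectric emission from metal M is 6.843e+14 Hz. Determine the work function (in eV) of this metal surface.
2.83 eV

At the threshold frequency, photon energy equals work function:
φ = hf₀

Calculating:
φ = (6.626×10⁻³⁴ J·s)(6.843e+14 Hz)
φ = 2.83 eV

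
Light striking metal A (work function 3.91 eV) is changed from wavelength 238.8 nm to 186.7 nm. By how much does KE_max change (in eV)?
1.4489 eV

Using Einstein's equation: KE_max = hc/λ - φ

For λ₁ = 238.8 nm:
KE₁ = hc/λ₁ - φ = 5.1920 - 3.91 = 1.2820 eV

For λ₂ = 186.7 nm:
KE₂ = hc/λ₂ - φ = 6.6408 - 3.91 = 2.7308 eV

Change in KE:
ΔKE = KE₂ - KE₁ = 2.7308 - 1.2820 = 1.4489 eV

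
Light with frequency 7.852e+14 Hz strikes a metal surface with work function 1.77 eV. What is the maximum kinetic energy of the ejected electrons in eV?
1.4773 eV

Using Einstein's photoelectric equation: KE_max = hf - φ

First, calculate the photon energy:
E_photon = hf = (6.626×10⁻³⁴ J·s)(7.852e+14 Hz)
E_photon = 3.2473 eV

Then, the maximum kinetic energy:
KE_max = E_photon - φ = 3.2473 eV - 1.77 eV = 1.4773 eV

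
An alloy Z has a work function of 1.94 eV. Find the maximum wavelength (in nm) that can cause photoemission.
639.09 nm

The threshold wavelength is when the photon energy equals the work function:
hc/λ₀ = φ

Solving for λ₀:
λ₀ = hc/φ = (6.626×10⁻³⁴ J·s)(3×10⁸ m/s) / (1.94 eV × 1.602×10⁻¹⁹ J/eV)
λ₀ = 639.09 nm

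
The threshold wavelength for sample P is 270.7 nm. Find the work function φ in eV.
4.58 eV

At the threshold wavelength, photon energy equals work function:
φ = hc/λ₀

Calculating:
φ = (6.626×10⁻³⁴ J·s)(3×10⁸ m/s) / (270.7×10⁻⁹ m)
φ = 4.58 eV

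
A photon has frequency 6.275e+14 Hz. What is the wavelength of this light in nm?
477.76 nm

Using the wave equation: c = fλ

Solving for wavelength:
λ = c/f = (3×10⁸ m/s) / (6.275e+14 Hz)
λ = 477.76 nm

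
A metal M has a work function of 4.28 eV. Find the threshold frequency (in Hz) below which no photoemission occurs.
1.0349e+15 Hz

The threshold frequency is when the photon energy equals the work function:
hf₀ = φ

Solving for f₀:
f₀ = φ/h = (4.28 eV × 1.602×10⁻¹⁹ J/eV) / (6.626×10⁻³⁴ J·s)
f₀ = 1.0349e+15 Hz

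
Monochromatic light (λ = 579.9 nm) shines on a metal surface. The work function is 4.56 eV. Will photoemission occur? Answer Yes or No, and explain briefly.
No

For photoemission, the photon energy must exceed the work function.

Photon energy: E = hc/λ = 2.1380 eV
Work function: φ = 4.56 eV

Since E_photon (2.1380 eV) < φ (4.56 eV), photoemission will NOT occur.
The threshold wavelength is λ₀ = hc/φ = 271.9 nm.
Since 579.9 nm > 271.9 nm, the photons lack sufficient energy.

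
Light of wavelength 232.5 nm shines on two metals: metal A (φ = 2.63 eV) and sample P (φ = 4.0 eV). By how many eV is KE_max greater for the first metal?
1.3700 eV

Using KE_max = hc/λ - φ for each metal:

Photon energy: E = hc/λ = 5.3327 eV

For metal A (φ₁ = 2.63 eV):
KE₁ = E - φ₁ = 5.3327 - 2.63 = 2.7027 eV

For sample P (φ₂ = 4.0 eV):
KE₂ = E - φ₂ = 5.3327 - 4.0 = 1.3327 eV

Difference:
ΔKE = KE₁ - KE₂ = 2.7027 - 1.3327 = 1.3700 eV

Note: The difference equals the difference in work functions: 4.0 - 2.63 = 1.37 eV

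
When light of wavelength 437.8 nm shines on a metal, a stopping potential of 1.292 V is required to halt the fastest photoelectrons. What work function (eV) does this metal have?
1.54 eV

The stopping potential gives the maximum kinetic energy: KE_max = eV_s = 1.292 eV

From Einstein's photoelectric equation: KE_max = hc/λ - φ
Rearranging: φ = hc/λ - KE_max

Calculate photon energy:
E_photon = hc/λ = (6.626×10⁻³⁴ J·s)(3×10⁸ m/s) / (437.8×10⁻⁹ m) = 2.8320 eV

Therefore:
φ = 2.8320 - 1.292 = 1.54 eV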